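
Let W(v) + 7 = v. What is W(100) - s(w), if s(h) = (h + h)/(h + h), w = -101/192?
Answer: 92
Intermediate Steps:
w = -101/192 (w = -101*1/192 = -101/192 ≈ -0.52604)
W(v) = -7 + v
s(h) = 1 (s(h) = (2*h)/((2*h)) = (2*h)*(1/(2*h)) = 1)
W(100) - s(w) = (-7 + 100) - 1*1 = 93 - 1 = 92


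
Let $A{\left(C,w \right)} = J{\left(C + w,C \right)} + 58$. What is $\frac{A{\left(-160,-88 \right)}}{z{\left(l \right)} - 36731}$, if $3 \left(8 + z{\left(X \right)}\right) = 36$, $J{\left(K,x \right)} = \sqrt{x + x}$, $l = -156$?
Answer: $- \frac{58}{36727} - \frac{8 i \sqrt{5}}{36727} \approx -0.0015792 - 0.00048707 i$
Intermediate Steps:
$J{\left(K,x \right)} = \sqrt{2} \sqrt{x}$ ($J{\left(K,x \right)} = \sqrt{2 x} = \sqrt{2} \sqrt{x}$)
$z{\left(X \right)} = 4$ ($z{\left(X \right)} = -8 + \frac{1}{3} \cdot 36 = -8 + 12 = 4$)
$A{\left(C,w \right)} = 58 + \sqrt{2} \sqrt{C}$ ($A{\left(C,w \right)} = \sqrt{2} \sqrt{C} + 58 = 58 + \sqrt{2} \sqrt{C}$)
$\frac{A{\left(-160,-88 \right)}}{z{\left(l \right)} - 36731} = \frac{58 + \sqrt{2} \sqrt{-160}}{4 - 36731} = \frac{58 + \sqrt{2} \cdot 4 i \sqrt{10}}{-36727} = \left(58 + 8 i \sqrt{5}\right) \left(- \frac{1}{36727}\right) = - \frac{58}{36727} - \frac{8 i \sqrt{5}}{36727}$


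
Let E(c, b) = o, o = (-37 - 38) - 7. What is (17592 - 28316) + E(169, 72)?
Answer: -10806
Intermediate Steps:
o = -82 (o = -75 - 7 = -82)
E(c, b) = -82
(17592 - 28316) + E(169, 72) = (17592 - 28316) - 82 = -10724 - 82 = -10806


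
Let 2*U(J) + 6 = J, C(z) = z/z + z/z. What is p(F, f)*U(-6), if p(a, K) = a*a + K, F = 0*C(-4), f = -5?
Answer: 30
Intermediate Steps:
C(z) = 2 (C(z) = 1 + 1 = 2)
F = 0 (F = 0*2 = 0)
p(a, K) = K + a² (p(a, K) = a² + K = K + a²)
U(J) = -3 + J/2
p(F, f)*U(-6) = (-5 + 0²)*(-3 + (½)*(-6)) = (-5 + 0)*(-3 - 3) = -5*(-6) = 30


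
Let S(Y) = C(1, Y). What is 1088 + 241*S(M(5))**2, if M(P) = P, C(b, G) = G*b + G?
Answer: 25188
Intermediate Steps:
C(b, G) = G + G*b
S(Y) = 2*Y (S(Y) = Y*(1 + 1) = Y*2 = 2*Y)
1088 + 241*S(M(5))**2 = 1088 + 241*(2*5)**2 = 1088 + 241*10**2 = 1088 + 241*100 = 1088 + 24100 = 25188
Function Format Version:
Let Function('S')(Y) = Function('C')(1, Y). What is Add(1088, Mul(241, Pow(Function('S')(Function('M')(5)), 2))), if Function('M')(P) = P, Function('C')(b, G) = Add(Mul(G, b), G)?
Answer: 25188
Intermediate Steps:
Function('C')(b, G) = Add(G, Mul(G, b))
Function('S')(Y) = Mul(2, Y) (Function('S')(Y) = Mul(Y, Add(1, 1)) = Mul(Y, 2) = Mul(2, Y))
Add(1088, Mul(241, Pow(Function('S')(Function('M')(5)), 2))) = Add(1088, Mul(241, Pow(Mul(2, 5), 2))) = Add(1088, Mul(241, Pow(10, 2))) = Add(1088, Mul(241, 100)) = Add(1088, 24100) = 25188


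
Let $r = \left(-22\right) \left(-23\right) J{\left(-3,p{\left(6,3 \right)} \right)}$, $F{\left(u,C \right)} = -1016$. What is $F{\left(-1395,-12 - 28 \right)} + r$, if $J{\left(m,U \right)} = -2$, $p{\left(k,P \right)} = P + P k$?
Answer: $-2028$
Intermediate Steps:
$r = -1012$ ($r = \left(-22\right) \left(-23\right) \left(-2\right) = 506 \left(-2\right) = -1012$)
$F{\left(-1395,-12 - 28 \right)} + r = -1016 - 1012 = -2028$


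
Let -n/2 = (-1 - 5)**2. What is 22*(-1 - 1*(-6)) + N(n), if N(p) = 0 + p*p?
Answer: 5294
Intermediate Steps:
n = -72 (n = -2*(-1 - 5)**2 = -2*(-6)**2 = -2*36 = -72)
N(p) = p**2 (N(p) = 0 + p**2 = p**2)
22*(-1 - 1*(-6)) + N(n) = 22*(-1 - 1*(-6)) + (-72)**2 = 22*(-1 + 6) + 5184 = 22*5 + 5184 = 110 + 5184 = 5294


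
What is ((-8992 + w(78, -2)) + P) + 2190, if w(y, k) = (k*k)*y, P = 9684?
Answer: 3194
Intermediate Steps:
w(y, k) = y*k**2 (w(y, k) = k**2*y = y*k**2)
((-8992 + w(78, -2)) + P) + 2190 = ((-8992 + 78*(-2)**2) + 9684) + 2190 = ((-8992 + 78*4) + 9684) + 2190 = ((-8992 + 312) + 9684) + 2190 = (-8680 + 9684) + 2190 = 1004 + 2190 = 3194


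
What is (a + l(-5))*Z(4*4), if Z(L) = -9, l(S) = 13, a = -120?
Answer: 963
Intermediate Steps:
(a + l(-5))*Z(4*4) = (-120 + 13)*(-9) = -107*(-9) = 963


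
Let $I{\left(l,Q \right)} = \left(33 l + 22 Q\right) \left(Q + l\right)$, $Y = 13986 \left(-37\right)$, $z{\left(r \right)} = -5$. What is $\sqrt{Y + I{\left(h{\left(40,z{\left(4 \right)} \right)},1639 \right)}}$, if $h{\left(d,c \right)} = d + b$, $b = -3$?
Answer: $\sqrt{61962122} \approx 7871.6$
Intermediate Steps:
$Y = -517482$
$h{\left(d,c \right)} = -3 + d$ ($h{\left(d,c \right)} = d - 3 = -3 + d$)
$I{\left(l,Q \right)} = \left(Q + l\right) \left(22 Q + 33 l\right)$ ($I{\left(l,Q \right)} = \left(22 Q + 33 l\right) \left(Q + l\right) = \left(Q + l\right) \left(22 Q + 33 l\right)$)
$\sqrt{Y + I{\left(h{\left(40,z{\left(4 \right)} \right)},1639 \right)}} = \sqrt{-517482 + \left(22 \cdot 1639^{2} + 33 \left(-3 + 40\right)^{2} + 55 \cdot 1639 \left(-3 + 40\right)\right)} = \sqrt{-517482 + \left(22 \cdot 2686321 + 33 \cdot 37^{2} + 55 \cdot 1639 \cdot 37\right)} = \sqrt{-517482 + \left(59099062 + 33 \cdot 1369 + 3335365\right)} = \sqrt{-517482 + \left(59099062 + 45177 + 3335365\right)} = \sqrt{-517482 + 62479604} = \sqrt{61962122}$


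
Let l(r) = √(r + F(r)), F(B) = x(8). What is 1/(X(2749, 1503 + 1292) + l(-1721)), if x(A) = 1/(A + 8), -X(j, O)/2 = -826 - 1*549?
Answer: 8800/24205507 - 4*I*√27535/121027535 ≈ 0.00036355 - 5.4843e-6*I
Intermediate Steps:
X(j, O) = 2750 (X(j, O) = -2*(-826 - 1*549) = -2*(-826 - 549) = -2*(-1375) = 2750)
x(A) = 1/(8 + A)
F(B) = 1/16 (F(B) = 1/(8 + 8) = 1/16)
l(r) = √(1/16 + r) (l(r) = √(r + 1/16) = √(1/16 + r))
1/(X(2749, 1503 + 1292) + l(-1721)) = 1/(2750 + √(1 + 16*(-1721))/4) = 1/(2750 + √(1 - 27536)/4) = 1/(2750 + √(-27535)/4) = 1/(2750 + (I*√27535)/4) = 1/(2750 + I*√27535/4)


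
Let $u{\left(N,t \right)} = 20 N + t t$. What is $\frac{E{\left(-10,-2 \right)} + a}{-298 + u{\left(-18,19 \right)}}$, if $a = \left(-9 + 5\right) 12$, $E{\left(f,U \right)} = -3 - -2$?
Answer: $\frac{49}{297} \approx 0.16498$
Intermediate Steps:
$E{\left(f,U \right)} = -1$ ($E{\left(f,U \right)} = -3 + 2 = -1$)
$a = -48$ ($a = \left(-4\right) 12 = -48$)
$u{\left(N,t \right)} = t^{2} + 20 N$ ($u{\left(N,t \right)} = 20 N + t^{2} = t^{2} + 20 N$)
$\frac{E{\left(-10,-2 \right)} + a}{-298 + u{\left(-18,19 \right)}} = \frac{-1 - 48}{-298 + \left(19^{2} + 20 \left(-18\right)\right)} = - \frac{49}{-298 + \left(361 - 360\right)} = - \frac{49}{-298 + 1} = - \frac{49}{-297} = \left(-49\right) \left(- \frac{1}{297}\right) = \frac{49}{297}$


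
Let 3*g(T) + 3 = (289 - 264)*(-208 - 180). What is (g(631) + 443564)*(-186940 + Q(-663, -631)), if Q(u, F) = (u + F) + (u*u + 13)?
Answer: 332027943172/3 ≈ 1.1068e+11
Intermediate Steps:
Q(u, F) = 13 + F + u + u² (Q(u, F) = (F + u) + (u² + 13) = (F + u) + (13 + u²) = 13 + F + u + u²)
g(T) = -9703/3 (g(T) = -1 + ((289 - 264)*(-208 - 180))/3 = -1 + (25*(-388))/3 = -1 + (⅓)*(-9700) = -1 - 9700/3 = -9703/3)
(g(631) + 443564)*(-186940 + Q(-663, -631)) = (-9703/3 + 443564)*(-186940 + (13 - 631 - 663 + (-663)²)) = 1320989*(-186940 + (13 - 631 - 663 + 439569))/3 = 1320989*(-186940 + 438288)/3 = (1320989/3)*251348 = 332027943172/3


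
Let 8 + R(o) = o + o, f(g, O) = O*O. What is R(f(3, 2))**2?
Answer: 0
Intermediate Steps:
f(g, O) = O**2
R(o) = -8 + 2*o (R(o) = -8 + (o + o) = -8 + 2*o)
R(f(3, 2))**2 = (-8 + 2*2**2)**2 = (-8 + 2*4)**2 = (-8 + 8)**2 = 0**2 = 0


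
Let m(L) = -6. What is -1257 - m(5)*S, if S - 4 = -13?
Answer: -1311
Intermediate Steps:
S = -9 (S = 4 - 13 = -9)
-1257 - m(5)*S = -1257 - (-6)*(-9) = -1257 - 1*54 = -1257 - 54 = -1311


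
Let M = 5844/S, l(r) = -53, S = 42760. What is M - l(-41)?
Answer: 568031/10690 ≈ 53.137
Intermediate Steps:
M = 1461/10690 (M = 5844/42760 = 5844*(1/42760) = 1461/10690 ≈ 0.13667)
M - l(-41) = 1461/10690 - 1*(-53) = 1461/10690 + 53 = 568031/10690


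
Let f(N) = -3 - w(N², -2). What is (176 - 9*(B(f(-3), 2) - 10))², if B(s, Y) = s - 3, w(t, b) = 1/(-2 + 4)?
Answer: 421201/4 ≈ 1.0530e+5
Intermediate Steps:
w(t, b) = ½ (w(t, b) = 1/2 = ½)
f(N) = -7/2 (f(N) = -3 - 1*½ = -3 - ½ = -7/2)
B(s, Y) = -3 + s
(176 - 9*(B(f(-3), 2) - 10))² = (176 - 9*((-3 - 7/2) - 10))² = (176 - 9*(-13/2 - 10))² = (176 - 9*(-33/2))² = (176 + 297/2)² = (649/2)² = 421201/4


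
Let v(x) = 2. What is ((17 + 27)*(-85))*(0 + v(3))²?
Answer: -14960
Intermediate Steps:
((17 + 27)*(-85))*(0 + v(3))² = ((17 + 27)*(-85))*(0 + 2)² = (44*(-85))*2² = -3740*4 = -14960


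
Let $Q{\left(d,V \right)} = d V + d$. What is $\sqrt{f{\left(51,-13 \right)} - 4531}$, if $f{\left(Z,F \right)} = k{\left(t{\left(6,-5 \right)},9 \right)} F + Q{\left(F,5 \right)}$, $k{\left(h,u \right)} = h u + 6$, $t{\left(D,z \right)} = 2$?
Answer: $i \sqrt{4921} \approx 70.15 i$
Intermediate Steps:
$Q{\left(d,V \right)} = d + V d$ ($Q{\left(d,V \right)} = V d + d = d + V d$)
$k{\left(h,u \right)} = 6 + h u$
$f{\left(Z,F \right)} = 30 F$ ($f{\left(Z,F \right)} = \left(6 + 2 \cdot 9\right) F + F \left(1 + 5\right) = \left(6 + 18\right) F + F 6 = 24 F + 6 F = 30 F$)
$\sqrt{f{\left(51,-13 \right)} - 4531} = \sqrt{30 \left(-13\right) - 4531} = \sqrt{-390 - 4531} = \sqrt{-4921} = i \sqrt{4921}$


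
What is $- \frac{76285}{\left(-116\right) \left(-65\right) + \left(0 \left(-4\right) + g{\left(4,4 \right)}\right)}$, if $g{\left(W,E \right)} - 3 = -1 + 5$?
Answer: $- \frac{76285}{7547} \approx -10.108$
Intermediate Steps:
$g{\left(W,E \right)} = 7$ ($g{\left(W,E \right)} = 3 + \left(-1 + 5\right) = 3 + 4 = 7$)
$- \frac{76285}{\left(-116\right) \left(-65\right) + \left(0 \left(-4\right) + g{\left(4,4 \right)}\right)} = - \frac{76285}{\left(-116\right) \left(-65\right) + \left(0 \left(-4\right) + 7\right)} = - \frac{76285}{7540 + \left(0 + 7\right)} = - \frac{76285}{7540 + 7} = - \frac{76285}{7547}$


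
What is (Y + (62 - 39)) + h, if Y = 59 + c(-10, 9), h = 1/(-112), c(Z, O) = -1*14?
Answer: 7615/112 ≈ 67.991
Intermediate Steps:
c(Z, O) = -14
h = -1/112 ≈ -0.0089286
Y = 45 (Y = 59 - 14 = 45)
(Y + (62 - 39)) + h = (45 + (62 - 39)) - 1/112 = (45 + 23) - 1/112 = 68 - 1/112 = 7615/112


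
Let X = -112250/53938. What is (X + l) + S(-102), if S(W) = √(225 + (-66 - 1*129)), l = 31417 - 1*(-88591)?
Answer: 3236439627/26969 + √30 ≈ 1.2001e+5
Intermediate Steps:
l = 120008 (l = 31417 + 88591 = 120008)
S(W) = √30 (S(W) = √(225 + (-66 - 129)) = √(225 - 195) = √30)
X = -56125/26969 (X = -112250*1/53938 = -56125/26969 ≈ -2.0811)
(X + l) + S(-102) = (-56125/26969 + 120008) + √30 = 3236439627/26969 + √30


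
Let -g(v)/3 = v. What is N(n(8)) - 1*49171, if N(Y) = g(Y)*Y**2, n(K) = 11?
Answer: -53164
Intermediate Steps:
g(v) = -3*v
N(Y) = -3*Y**3 (N(Y) = (-3*Y)*Y**2 = -3*Y**3)
N(n(8)) - 1*49171 = -3*11**3 - 1*49171 = -3*1331 - 49171 = -3993 - 49171 = -53164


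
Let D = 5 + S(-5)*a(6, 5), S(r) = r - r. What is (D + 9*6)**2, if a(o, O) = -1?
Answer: 3481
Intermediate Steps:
S(r) = 0
D = 5 (D = 5 + 0*(-1) = 5 + 0 = 5)
(D + 9*6)**2 = (5 + 9*6)**2 = (5 + 54)**2 = 59**2 = 3481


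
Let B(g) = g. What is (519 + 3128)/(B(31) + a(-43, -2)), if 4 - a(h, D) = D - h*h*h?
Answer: -3647/79470 ≈ -0.045892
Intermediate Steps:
a(h, D) = 4 + h³ - D (a(h, D) = 4 - (D - h*h*h) = 4 - (D - h²*h) = 4 - (D - h³) = 4 + (h³ - D) = 4 + h³ - D)
(519 + 3128)/(B(31) + a(-43, -2)) = (519 + 3128)/(31 + (4 + (-43)³ - 1*(-2))) = 3647/(31 + (4 - 79507 + 2)) = 3647/(31 - 79501) = 3647/(-79470) = 3647*(-1/79470) = -3647/79470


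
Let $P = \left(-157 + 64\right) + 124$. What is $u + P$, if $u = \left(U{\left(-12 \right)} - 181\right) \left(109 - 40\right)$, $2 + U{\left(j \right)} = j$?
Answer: $-13424$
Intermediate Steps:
$P = 31$ ($P = -93 + 124 = 31$)
$U{\left(j \right)} = -2 + j$
$u = -13455$ ($u = \left(\left(-2 - 12\right) - 181\right) \left(109 - 40\right) = \left(-14 - 181\right) 69 = \left(-195\right) 69 = -13455$)
$u + P = -13455 + 31 = -13424$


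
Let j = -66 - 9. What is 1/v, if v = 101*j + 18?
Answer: -1/7557 ≈ -0.00013233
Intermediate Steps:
j = -75
v = -7557 (v = 101*(-75) + 18 = -7575 + 18 = -7557)
1/v = 1/(-7557) = -1/7557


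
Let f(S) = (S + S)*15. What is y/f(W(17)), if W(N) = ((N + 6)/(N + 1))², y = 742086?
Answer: 40072644/2645 ≈ 15150.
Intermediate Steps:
W(N) = (6 + N)²/(1 + N)² (W(N) = ((6 + N)/(1 + N))² = (6 + N)²/(1 + N)²)
f(S) = 30*S (f(S) = (2*S)*15 = 30*S)
y/f(W(17)) = 742086/((30*((6 + 17)²/(1 + 17)²))) = 742086/((30*(23²/18²))) = 742086/((30*((1/324)*529))) = 742086/((30*(529/324))) = 742086/(2645/54) = 742086*(54/2645) = 40072644/2645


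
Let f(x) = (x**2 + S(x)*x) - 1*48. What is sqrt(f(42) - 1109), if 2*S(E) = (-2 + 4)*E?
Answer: sqrt(2371) ≈ 48.693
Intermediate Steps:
S(E) = E (S(E) = ((-2 + 4)*E)/2 = (2*E)/2 = E)
f(x) = -48 + 2*x**2 (f(x) = (x**2 + x*x) - 1*48 = (x**2 + x**2) - 48 = 2*x**2 - 48 = -48 + 2*x**2)
sqrt(f(42) - 1109) = sqrt((-48 + 2*42**2) - 1109) = sqrt((-48 + 2*1764) - 1109) = sqrt((-48 + 3528) - 1109) = sqrt(3480 - 1109) = sqrt(2371)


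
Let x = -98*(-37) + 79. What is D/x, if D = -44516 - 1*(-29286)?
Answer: -3046/741 ≈ -4.1107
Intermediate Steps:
D = -15230 (D = -44516 + 29286 = -15230)
x = 3705 (x = 3626 + 79 = 3705)
D/x = -15230/3705 = -15230*1/3705 = -3046/741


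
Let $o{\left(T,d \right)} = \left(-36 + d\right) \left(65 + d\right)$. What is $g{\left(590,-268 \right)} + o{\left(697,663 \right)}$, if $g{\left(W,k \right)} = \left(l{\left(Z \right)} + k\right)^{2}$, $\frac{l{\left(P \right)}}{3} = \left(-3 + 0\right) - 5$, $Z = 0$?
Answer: $541720$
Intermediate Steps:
$l{\left(P \right)} = -24$ ($l{\left(P \right)} = 3 \left(\left(-3 + 0\right) - 5\right) = 3 \left(-3 - 5\right) = 3 \left(-8\right) = -24$)
$g{\left(W,k \right)} = \left(-24 + k\right)^{2}$
$g{\left(590,-268 \right)} + o{\left(697,663 \right)} = \left(-24 - 268\right)^{2} + \left(-2340 + 663^{2} + 29 \cdot 663\right) = \left(-292\right)^{2} + \left(-2340 + 439569 + 19227\right) = 85264 + 456456 = 541720$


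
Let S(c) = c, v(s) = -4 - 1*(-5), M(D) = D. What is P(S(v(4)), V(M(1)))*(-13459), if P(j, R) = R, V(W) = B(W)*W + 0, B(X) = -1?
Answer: 13459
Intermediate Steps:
v(s) = 1 (v(s) = -4 + 5 = 1)
V(W) = -W (V(W) = -W + 0 = -W)
P(S(v(4)), V(M(1)))*(-13459) = -1*1*(-13459) = -1*(-13459) = 13459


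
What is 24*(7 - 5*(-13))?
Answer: 1728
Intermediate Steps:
24*(7 - 5*(-13)) = 24*(7 + 65) = 24*72 = 1728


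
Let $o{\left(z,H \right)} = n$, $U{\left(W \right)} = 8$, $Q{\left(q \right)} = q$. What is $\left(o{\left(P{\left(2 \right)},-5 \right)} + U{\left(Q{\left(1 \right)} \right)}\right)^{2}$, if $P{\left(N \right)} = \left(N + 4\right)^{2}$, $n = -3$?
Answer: $25$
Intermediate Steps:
$P{\left(N \right)} = \left(4 + N\right)^{2}$
$o{\left(z,H \right)} = -3$
$\left(o{\left(P{\left(2 \right)},-5 \right)} + U{\left(Q{\left(1 \right)} \right)}\right)^{2} = \left(-3 + 8\right)^{2} = 5^{2} = 25$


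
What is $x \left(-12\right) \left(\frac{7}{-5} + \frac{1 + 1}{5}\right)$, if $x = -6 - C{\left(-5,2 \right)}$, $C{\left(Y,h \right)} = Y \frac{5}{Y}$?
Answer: $-132$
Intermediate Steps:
$C{\left(Y,h \right)} = 5$
$x = -11$ ($x = -6 - 5 = -11$)
$x \left(-12\right) \left(\frac{7}{-5} + \frac{1 + 1}{5}\right) = \left(-11\right) \left(-12\right) \left(\frac{7}{-5} + \frac{1 + 1}{5}\right) = 132 \left(7 \left(- \frac{1}{5}\right) + 2 \cdot \frac{1}{5}\right) = 132 \left(- \frac{7}{5} + \frac{2}{5}\right) = 132 \left(-1\right) = -132$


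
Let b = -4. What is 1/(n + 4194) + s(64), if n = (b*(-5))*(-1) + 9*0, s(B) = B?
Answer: 267137/4174 ≈ 64.000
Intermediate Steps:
n = -20 (n = -4*(-5)*(-1) + 9*0 = 20*(-1) + 0 = -20 + 0 = -20)
1/(n + 4194) + s(64) = 1/(-20 + 4194) + 64 = 1/4174 + 64 = 267137/4174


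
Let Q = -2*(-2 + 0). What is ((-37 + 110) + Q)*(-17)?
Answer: -1309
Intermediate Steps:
Q = 4 (Q = -2*(-2) = 4)
((-37 + 110) + Q)*(-17) = ((-37 + 110) + 4)*(-17) = (73 + 4)*(-17) = 77*(-17) = -1309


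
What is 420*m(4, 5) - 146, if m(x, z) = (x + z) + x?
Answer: 5314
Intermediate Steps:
m(x, z) = z + 2*x
420*m(4, 5) - 146 = 420*(5 + 2*4) - 146 = 420*(5 + 8) - 146 = 420*13 - 146 = 5460 - 146 = 5314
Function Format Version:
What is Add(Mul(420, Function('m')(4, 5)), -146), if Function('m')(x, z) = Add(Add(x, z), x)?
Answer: 5314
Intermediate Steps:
Function('m')(x, z) = Add(z, Mul(2, x))
Add(Mul(420, Function('m')(4, 5)), -146) = Add(Mul(420, Add(5, Mul(2, 4))), -146) = Add(Mul(420, Add(5, 8)), -146) = Add(Mul(420, 13), -146) = Add(5460, -146) = 5314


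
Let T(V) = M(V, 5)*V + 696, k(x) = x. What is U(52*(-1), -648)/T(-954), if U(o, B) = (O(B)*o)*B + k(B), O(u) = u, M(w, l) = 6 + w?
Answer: -909819/37712 ≈ -24.125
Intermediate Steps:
U(o, B) = B + o*B² (U(o, B) = (B*o)*B + B = o*B² + B = B + o*B²)
T(V) = 696 + V*(6 + V) (T(V) = (6 + V)*V + 696 = V*(6 + V) + 696 = 696 + V*(6 + V))
U(52*(-1), -648)/T(-954) = (-648*(1 - 33696*(-1)))/(696 - 954*(6 - 954)) = (-648*(1 - 648*(-52)))/(696 - 954*(-948)) = (-648*(1 + 33696))/(696 + 904392) = -648*33697/905088 = -21835656*1/905088 = -909819/37712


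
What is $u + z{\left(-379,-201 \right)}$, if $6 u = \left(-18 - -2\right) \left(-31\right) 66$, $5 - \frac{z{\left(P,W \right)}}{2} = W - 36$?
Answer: $5940$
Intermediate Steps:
$z{\left(P,W \right)} = 82 - 2 W$ ($z{\left(P,W \right)} = 10 - 2 \left(W - 36\right) = 10 - 2 \left(-36 + W\right) = 10 - \left(-72 + 2 W\right) = 82 - 2 W$)
$u = 5456$ ($u = \frac{\left(-18 - -2\right) \left(-31\right) 66}{6} = \frac{\left(-18 + 2\right) \left(-31\right) 66}{6} = \frac{\left(-16\right) \left(-31\right) 66}{6} = \frac{496 \cdot 66}{6} = \frac{1}{6} \cdot 32736 = 5456$)
$u + z{\left(-379,-201 \right)} = 5456 + \left(82 - -402\right) = 5456 + \left(82 + 402\right) = 5456 + 484 = 5940$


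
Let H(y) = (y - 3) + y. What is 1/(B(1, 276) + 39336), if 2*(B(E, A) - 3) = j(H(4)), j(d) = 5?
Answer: 2/78683 ≈ 2.5418e-5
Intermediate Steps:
H(y) = -3 + 2*y (H(y) = (-3 + y) + y = -3 + 2*y)
B(E, A) = 11/2 (B(E, A) = 3 + (½)*5 = 3 + 5/2 = 11/2)
1/(B(1, 276) + 39336) = 1/(11/2 + 39336) = 1/(78683/2) = 2/78683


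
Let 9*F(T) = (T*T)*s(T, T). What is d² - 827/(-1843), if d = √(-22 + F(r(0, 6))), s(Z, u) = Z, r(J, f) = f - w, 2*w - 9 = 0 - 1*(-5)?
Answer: -359314/16587 ≈ -21.662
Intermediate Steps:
w = 7 (w = 9/2 + (0 - 1*(-5))/2 = 9/2 + (0 + 5)/2 = 9/2 + (½)*5 = 9/2 + 5/2 = 7)
r(J, f) = -7 + f (r(J, f) = f - 1*7 = f - 7 = -7 + f)
F(T) = T³/9 (F(T) = ((T*T)*T)/9 = (T²*T)/9 = T³/9)
d = I*√199/3 (d = √(-22 + (-7 + 6)³/9) = √(-22 + (⅑)*(-1)³) = √(-22 + (⅑)*(-1)) = √(-22 - ⅑) = √(-199/9) = I*√199/3 ≈ 4.7022*I)
d² - 827/(-1843) = (I*√199/3)² - 827/(-1843) = -199/9 - 827*(-1)/1843 = -199/9 - 1*(-827/1843) = -199/9 + 827/1843 = -359314/16587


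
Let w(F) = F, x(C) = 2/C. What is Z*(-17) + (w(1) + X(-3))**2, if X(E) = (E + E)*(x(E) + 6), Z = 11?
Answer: 774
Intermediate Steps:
X(E) = 2*E*(6 + 2/E) (X(E) = (E + E)*(2/E + 6) = (2*E)*(6 + 2/E) = 2*E*(6 + 2/E))
Z*(-17) + (w(1) + X(-3))**2 = 11*(-17) + (1 + (4 + 12*(-3)))**2 = -187 + (1 + (4 - 36))**2 = -187 + (1 - 32)**2 = -187 + (-31)**2 = -187 + 961 = 774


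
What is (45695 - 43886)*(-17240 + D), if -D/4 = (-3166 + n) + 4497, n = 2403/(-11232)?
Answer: -4244939703/104 ≈ -4.0817e+7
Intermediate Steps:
n = -89/416 (n = 2403*(-1/11232) = -89/416 ≈ -0.21394)
D = -553607/104 (D = -4*((-3166 - 89/416) + 4497) = -4*(-1317145/416 + 4497) = -4*553607/416 = -553607/104 ≈ -5323.1)
(45695 - 43886)*(-17240 + D) = (45695 - 43886)*(-17240 - 553607/104) = 1809*(-2346567/104) = -4244939703/104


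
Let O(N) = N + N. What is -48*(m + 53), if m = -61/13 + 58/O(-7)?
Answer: -192912/91 ≈ -2119.9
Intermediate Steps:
O(N) = 2*N
m = -804/91 (m = -61/13 + 58/((2*(-7))) = -61*1/13 + 58/(-14) = -61/13 + 58*(-1/14) = -61/13 - 29/7 = -804/91 ≈ -8.8352)
-48*(m + 53) = -48*(-804/91 + 53) = -48*4019/91 = -192912/91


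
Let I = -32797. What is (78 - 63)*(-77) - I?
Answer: 31642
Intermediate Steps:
(78 - 63)*(-77) - I = (78 - 63)*(-77) - 1*(-32797) = 15*(-77) + 32797 = -1155 + 32797 = 31642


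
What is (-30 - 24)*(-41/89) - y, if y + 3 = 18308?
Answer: -1626931/89 ≈ -18280.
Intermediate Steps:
y = 18305 (y = -3 + 18308 = 18305)
(-30 - 24)*(-41/89) - y = (-30 - 24)*(-41/89) - 1*18305 = -(-2214)/89 - 18305 = -54*(-41/89) - 18305 = 2214/89 - 18305 = -1626931/89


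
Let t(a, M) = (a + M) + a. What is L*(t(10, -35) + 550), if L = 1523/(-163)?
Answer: -814805/163 ≈ -4998.8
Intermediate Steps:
t(a, M) = M + 2*a (t(a, M) = (M + a) + a = M + 2*a)
L = -1523/163 (L = 1523*(-1/163) = -1523/163 ≈ -9.3436)
L*(t(10, -35) + 550) = -1523*((-35 + 2*10) + 550)/163 = -1523*((-35 + 20) + 550)/163 = -1523*(-15 + 550)/163 = -1523/163*535 = -814805/163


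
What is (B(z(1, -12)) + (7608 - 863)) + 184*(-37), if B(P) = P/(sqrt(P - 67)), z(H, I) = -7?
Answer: -63 + 7*I*sqrt(74)/74 ≈ -63.0 + 0.81373*I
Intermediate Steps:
B(P) = P/sqrt(-67 + P) (B(P) = P/(sqrt(-67 + P)) = P/sqrt(-67 + P))
(B(z(1, -12)) + (7608 - 863)) + 184*(-37) = (-7/sqrt(-67 - 7) + (7608 - 863)) + 184*(-37) = (-(-7)*I*sqrt(74)/74 + 6745) - 6808 = (7*I*sqrt(74)/74 + 6745) - 6808 = (6745 + 7*I*sqrt(74)/74) - 6808 = -63 + 7*I*sqrt(74)/74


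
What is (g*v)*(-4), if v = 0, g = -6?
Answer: 0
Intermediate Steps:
(g*v)*(-4) = -6*0*(-4) = 0*(-4) = 0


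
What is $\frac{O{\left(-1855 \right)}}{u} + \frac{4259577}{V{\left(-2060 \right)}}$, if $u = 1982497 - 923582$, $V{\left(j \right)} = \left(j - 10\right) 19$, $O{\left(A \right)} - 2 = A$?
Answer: $- \frac{13074211181}{120716310} \approx -108.31$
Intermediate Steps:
$O{\left(A \right)} = 2 + A$
$V{\left(j \right)} = -190 + 19 j$ ($V{\left(j \right)} = \left(-10 + j\right) 19 = -190 + 19 j$)
$u = 1058915$ ($u = 1982497 - 923582 = 1058915$)
$\frac{O{\left(-1855 \right)}}{u} + \frac{4259577}{V{\left(-2060 \right)}} = \frac{2 - 1855}{1058915} + \frac{4259577}{-190 + 19 \left(-2060\right)} = \left(-1853\right) \frac{1}{1058915} + \frac{4259577}{-190 - 39140} = - \frac{1853}{1058915} + \frac{4259577}{-39330} = - \frac{1853}{1058915} + 4259577 \left(- \frac{1}{39330}\right) = - \frac{1853}{1058915} - \frac{61733}{570} = - \frac{13074211181}{120716310}$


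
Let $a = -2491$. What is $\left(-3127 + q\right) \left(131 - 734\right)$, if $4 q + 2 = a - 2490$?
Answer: $\frac{10547073}{4} \approx 2.6368 \cdot 10^{6}$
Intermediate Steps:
$q = - \frac{4983}{4}$ ($q = - \frac{1}{2} + \frac{-2491 - 2490}{4} = - \frac{1}{2} + \frac{1}{4} \left(-4981\right) = - \frac{1}{2} - \frac{4981}{4} = - \frac{4983}{4} \approx -1245.8$)
$\left(-3127 + q\right) \left(131 - 734\right) = \left(-3127 - \frac{4983}{4}\right) \left(131 - 734\right) = \left(- \frac{17491}{4}\right) \left(-603\right) = \frac{10547073}{4}$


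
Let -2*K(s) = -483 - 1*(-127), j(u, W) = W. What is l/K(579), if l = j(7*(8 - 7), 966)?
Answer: 483/89 ≈ 5.4270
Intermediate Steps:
l = 966
K(s) = 178 (K(s) = -(-483 - 1*(-127))/2 = -(-483 + 127)/2 = -1/2*(-356) = 178)
l/K(579) = 966/178 = 966*(1/178) = 483/89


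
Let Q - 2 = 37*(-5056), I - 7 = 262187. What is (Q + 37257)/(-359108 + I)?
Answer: 149813/96914 ≈ 1.5458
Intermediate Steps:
I = 262194 (I = 7 + 262187 = 262194)
Q = -187070 (Q = 2 + 37*(-5056) = 2 - 187072 = -187070)
(Q + 37257)/(-359108 + I) = (-187070 + 37257)/(-359108 + 262194) = -149813/(-96914) = -149813*(-1/96914) = 149813/96914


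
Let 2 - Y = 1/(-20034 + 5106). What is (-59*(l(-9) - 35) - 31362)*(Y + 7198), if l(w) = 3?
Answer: -1583956353937/7464 ≈ -2.1221e+8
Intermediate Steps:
Y = 29857/14928 (Y = 2 - 1/(-20034 + 5106) = 2 - 1/(-14928) = 2 - 1*(-1/14928) = 2 + 1/14928 = 29857/14928 ≈ 2.0001)
(-59*(l(-9) - 35) - 31362)*(Y + 7198) = (-59*(3 - 35) - 31362)*(29857/14928 + 7198) = (-59*(-32) - 31362)*(107481601/14928) = (1888 - 31362)*(107481601/14928) = -29474*107481601/14928 = -1583956353937/7464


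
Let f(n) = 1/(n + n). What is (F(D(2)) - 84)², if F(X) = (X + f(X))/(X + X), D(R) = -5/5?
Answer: 110889/16 ≈ 6930.6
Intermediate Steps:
D(R) = -1 (D(R) = -5*⅕ = -1)
f(n) = 1/(2*n)
F(X) = (X + 1/(2*X))/(2*X) (F(X) = (X + 1/(2*X))/(X + X) = (X + 1/(2*X))/((2*X)) = (X + 1/(2*X))*(1/(2*X)) = (X + 1/(2*X))/(2*X))
(F(D(2)) - 84)² = ((½ + (¼)/(-1)²) - 84)² = ((½ + (¼)*1) - 84)² = ((½ + ¼) - 84)² = (¾ - 84)² = (-333/4)² = 110889/16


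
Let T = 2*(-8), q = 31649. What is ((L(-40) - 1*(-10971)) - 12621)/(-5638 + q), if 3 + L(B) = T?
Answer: -1669/26011 ≈ -0.064165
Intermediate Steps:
T = -16
L(B) = -19 (L(B) = -3 - 16 = -19)
((L(-40) - 1*(-10971)) - 12621)/(-5638 + q) = ((-19 - 1*(-10971)) - 12621)/(-5638 + 31649) = ((-19 + 10971) - 12621)/26011 = (10952 - 12621)*(1/26011) = -1669*1/26011 = -1669/26011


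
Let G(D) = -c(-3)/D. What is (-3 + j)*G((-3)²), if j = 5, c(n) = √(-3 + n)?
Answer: -2*I*√6/9 ≈ -0.54433*I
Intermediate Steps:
G(D) = -I*√6/D (G(D) = -√(-3 - 3)/D = -√(-6)/D = -I*√6/D)
(-3 + j)*G((-3)²) = (-3 + 5)*(-I*√6/((-3)²)) = 2*(-1*I*√6/9) = 2*(-1*I*√6*⅑) = 2*(-I*√6/9) = -2*I*√6/9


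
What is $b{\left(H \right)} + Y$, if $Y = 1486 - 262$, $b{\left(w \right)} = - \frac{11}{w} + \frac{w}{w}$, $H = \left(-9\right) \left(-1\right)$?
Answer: $\frac{11014}{9} \approx 1223.8$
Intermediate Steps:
$H = 9$
$b{\left(w \right)} = 1 - \frac{11}{w}$ ($b{\left(w \right)} = - \frac{11}{w} + 1 = 1 - \frac{11}{w}$)
$Y = 1224$
$b{\left(H \right)} + Y = \frac{-11 + 9}{9} + 1224 = \frac{1}{9} \left(-2\right) + 1224 = - \frac{2}{9} + 1224 = \frac{11014}{9}$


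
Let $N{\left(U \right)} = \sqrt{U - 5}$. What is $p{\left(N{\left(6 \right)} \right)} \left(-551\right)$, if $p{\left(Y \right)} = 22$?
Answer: $-12122$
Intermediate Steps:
$N{\left(U \right)} = \sqrt{-5 + U}$
$p{\left(N{\left(6 \right)} \right)} \left(-551\right) = 22 \left(-551\right) = -12122$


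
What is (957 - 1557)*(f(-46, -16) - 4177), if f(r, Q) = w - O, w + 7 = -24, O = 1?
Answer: 2525400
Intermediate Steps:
w = -31 (w = -7 - 24 = -31)
f(r, Q) = -32 (f(r, Q) = -31 - 1*1 = -31 - 1 = -32)
(957 - 1557)*(f(-46, -16) - 4177) = (957 - 1557)*(-32 - 4177) = -600*(-4209) = 2525400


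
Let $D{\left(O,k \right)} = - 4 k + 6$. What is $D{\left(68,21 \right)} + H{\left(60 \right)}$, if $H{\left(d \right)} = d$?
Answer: $-18$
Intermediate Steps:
$D{\left(O,k \right)} = 6 - 4 k$
$D{\left(68,21 \right)} + H{\left(60 \right)} = \left(6 - 84\right) + 60 = -78 + 60 = -18$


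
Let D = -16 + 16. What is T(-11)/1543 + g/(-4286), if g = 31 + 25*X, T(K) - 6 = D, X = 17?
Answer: -338946/3306649 ≈ -0.10250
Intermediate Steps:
D = 0
T(K) = 6 (T(K) = 6 + 0 = 6)
g = 456 (g = 31 + 25*17 = 31 + 425 = 456)
T(-11)/1543 + g/(-4286) = 6/1543 + 456/(-4286) = 6*(1/1543) + 456*(-1/4286) = 6/1543 - 228/2143 = -338946/3306649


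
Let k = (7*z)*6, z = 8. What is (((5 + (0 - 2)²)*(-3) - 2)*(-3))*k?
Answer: 29232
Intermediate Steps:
k = 336 (k = (7*8)*6 = 56*6 = 336)
(((5 + (0 - 2)²)*(-3) - 2)*(-3))*k = (((5 + (0 - 2)²)*(-3) - 2)*(-3))*336 = (((5 + (-2)²)*(-3) - 2)*(-3))*336 = (((5 + 4)*(-3) - 2)*(-3))*336 = ((9*(-3) - 2)*(-3))*336 = ((-27 - 2)*(-3))*336 = -29*(-3)*336 = 87*336 = 29232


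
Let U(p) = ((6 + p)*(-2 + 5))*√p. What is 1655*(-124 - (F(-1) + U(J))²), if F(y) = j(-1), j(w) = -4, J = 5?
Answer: -9243175 + 436920*√5 ≈ -8.2662e+6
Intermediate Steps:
F(y) = -4
U(p) = √p*(18 + 3*p) (U(p) = ((6 + p)*3)*√p = (18 + 3*p)*√p = √p*(18 + 3*p))
1655*(-124 - (F(-1) + U(J))²) = 1655*(-124 - (-4 + 3*√5*(6 + 5))²) = 1655*(-124 - (-4 + 3*√5*11)²) = 1655*(-124 - (-4 + 33*√5)²) = -205220 - 1655*(-4 + 33*√5)²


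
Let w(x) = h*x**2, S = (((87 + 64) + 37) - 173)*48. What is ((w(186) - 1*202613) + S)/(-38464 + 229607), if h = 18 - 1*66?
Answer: -1862501/191143 ≈ -9.7440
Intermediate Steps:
h = -48 (h = 18 - 66 = -48)
S = 720 (S = ((151 + 37) - 173)*48 = (188 - 173)*48 = 15*48 = 720)
w(x) = -48*x**2
((w(186) - 1*202613) + S)/(-38464 + 229607) = ((-48*186**2 - 1*202613) + 720)/(-38464 + 229607) = ((-48*34596 - 202613) + 720)/191143 = ((-1660608 - 202613) + 720)*(1/191143) = (-1863221 + 720)*(1/191143) = -1862501*1/191143 = -1862501/191143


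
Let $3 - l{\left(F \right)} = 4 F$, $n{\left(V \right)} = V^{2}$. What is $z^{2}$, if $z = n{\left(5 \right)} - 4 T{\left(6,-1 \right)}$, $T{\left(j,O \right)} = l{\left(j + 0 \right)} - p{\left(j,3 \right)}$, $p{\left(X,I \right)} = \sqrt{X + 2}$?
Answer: $12009 + 1744 \sqrt{2} \approx 14475.0$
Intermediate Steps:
$p{\left(X,I \right)} = \sqrt{2 + X}$
$l{\left(F \right)} = 3 - 4 F$
$T{\left(j,O \right)} = 3 - \sqrt{2 + j} - 4 j$ ($T{\left(j,O \right)} = \left(3 - 4 \left(j + 0\right)\right) - \sqrt{2 + j} = \left(3 - 4 j\right) - \sqrt{2 + j} = 3 - \sqrt{2 + j} - 4 j$)
$z = 109 + 8 \sqrt{2}$ ($z = 5^{2} - 4 \left(3 - \sqrt{2 + 6} - 24\right) = 25 - 4 \left(3 - \sqrt{8} - 24\right) = 25 - 4 \left(3 - 2 \sqrt{2} - 24\right) = 25 - 4 \left(-21 - 2 \sqrt{2}\right) = 25 + \left(84 + 8 \sqrt{2}\right) = 109 + 8 \sqrt{2} \approx 120.31$)
$z^{2} = \left(109 + 8 \sqrt{2}\right)^{2}$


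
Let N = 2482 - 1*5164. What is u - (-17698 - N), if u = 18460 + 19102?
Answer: 52578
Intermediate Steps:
N = -2682 (N = 2482 - 5164 = -2682)
u = 37562
u - (-17698 - N) = 37562 - (-17698 - 1*(-2682)) = 37562 - (-17698 + 2682) = 37562 - 1*(-15016) = 37562 + 15016 = 52578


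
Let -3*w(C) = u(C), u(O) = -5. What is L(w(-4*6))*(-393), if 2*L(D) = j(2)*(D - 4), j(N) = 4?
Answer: 1834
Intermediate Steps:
w(C) = 5/3 (w(C) = -⅓*(-5) = 5/3)
L(D) = -8 + 2*D (L(D) = (4*(D - 4))/2 = (4*(-4 + D))/2 = (-16 + 4*D)/2 = -8 + 2*D)
L(w(-4*6))*(-393) = (-8 + 2*(5/3))*(-393) = (-8 + 10/3)*(-393) = -14/3*(-393) = 1834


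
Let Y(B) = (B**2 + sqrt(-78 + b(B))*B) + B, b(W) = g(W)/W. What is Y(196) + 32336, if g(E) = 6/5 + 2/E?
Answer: 70948 + I*sqrt(74905270)/5 ≈ 70948.0 + 1731.0*I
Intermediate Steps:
g(E) = 6/5 + 2/E (g(E) = 6*(1/5) + 2/E = 6/5 + 2/E)
b(W) = (6/5 + 2/W)/W
Y(B) = B + B**2 + B*sqrt(-78 + 2*(5 + 3*B)/(5*B**2)) (Y(B) = (B**2 + sqrt(-78 + 2*(5 + 3*B)/(5*B**2))*B) + B = (B**2 + B*sqrt(-78 + 2*(5 + 3*B)/(5*B**2))) + B = B + B**2 + B*sqrt(-78 + 2*(5 + 3*B)/(5*B**2)))
Y(196) + 32336 = 196*(1 + 196 + sqrt(-1950 + 30/196 + 50/196**2)/5) + 32336 = 196*(1 + 196 + sqrt(-1950 + 30*(1/196) + 50*(1/38416))/5) + 32336 = 196*(1 + 196 + sqrt(-1950 + 15/98 + 25/19208)/5) + 32336 = 196*(1 + 196 + sqrt(-37452635/19208)/5) + 32336 = 196*(1 + 196 + (I*sqrt(74905270)/196)/5) + 32336 = 196*(1 + 196 + I*sqrt(74905270)/980) + 32336 = 196*(197 + I*sqrt(74905270)/980) + 32336 = (38612 + I*sqrt(74905270)/5) + 32336 = 70948 + I*sqrt(74905270)/5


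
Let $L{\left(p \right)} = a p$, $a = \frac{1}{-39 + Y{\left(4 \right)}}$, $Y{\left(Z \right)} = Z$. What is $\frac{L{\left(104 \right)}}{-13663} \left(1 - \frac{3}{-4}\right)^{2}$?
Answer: $\frac{7}{10510} \approx 0.00066603$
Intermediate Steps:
$a = - \frac{1}{35}$ ($a = \frac{1}{-39 + 4} = \frac{1}{-35} = - \frac{1}{35} \approx -0.028571$)
$L{\left(p \right)} = - \frac{p}{35}$
$\frac{L{\left(104 \right)}}{-13663} \left(1 - \frac{3}{-4}\right)^{2} = \frac{\left(- \frac{1}{35}\right) 104}{-13663} \left(1 - \frac{3}{-4}\right)^{2} = \left(- \frac{104}{35}\right) \left(- \frac{1}{13663}\right) \left(1 - - \frac{3}{4}\right)^{2} = \frac{8 \left(1 + \frac{3}{4}\right)^{2}}{36785} = \frac{8 \left(\frac{7}{4}\right)^{2}}{36785} = \frac{8}{36785} \cdot \frac{49}{16} = \frac{7}{10510}$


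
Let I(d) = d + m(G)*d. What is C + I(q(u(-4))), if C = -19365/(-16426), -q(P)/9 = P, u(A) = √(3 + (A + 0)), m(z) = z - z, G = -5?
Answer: 19365/16426 - 9*I ≈ 1.1789 - 9.0*I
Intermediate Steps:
m(z) = 0
u(A) = √(3 + A)
q(P) = -9*P
I(d) = d (I(d) = d + 0*d = d + 0 = d)
C = 19365/16426 (C = -19365*(-1/16426) = 19365/16426 ≈ 1.1789)
C + I(q(u(-4))) = 19365/16426 - 9*√(3 - 4) = 19365/16426 - 9*I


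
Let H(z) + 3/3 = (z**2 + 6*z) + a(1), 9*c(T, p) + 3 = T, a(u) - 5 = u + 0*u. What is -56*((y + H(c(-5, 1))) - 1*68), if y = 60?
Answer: 34216/81 ≈ 422.42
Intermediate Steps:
a(u) = 5 + u (a(u) = 5 + (u + 0*u) = 5 + (u + 0) = 5 + u)
c(T, p) = -1/3 + T/9
H(z) = 5 + z**2 + 6*z (H(z) = -1 + ((z**2 + 6*z) + (5 + 1)) = -1 + ((z**2 + 6*z) + 6) = -1 + (6 + z**2 + 6*z) = 5 + z**2 + 6*z)
-56*((y + H(c(-5, 1))) - 1*68) = -56*((60 + (5 + (-1/3 + (1/9)*(-5))**2 + 6*(-1/3 + (1/9)*(-5)))) - 1*68) = -56*((60 + (5 + (-1/3 - 5/9)**2 + 6*(-1/3 - 5/9))) - 68) = -56*((60 + (5 + (-8/9)**2 + 6*(-8/9))) - 68) = -56*((60 + (5 + 64/81 - 16/3)) - 68) = -56*((60 + 37/81) - 68) = -56*(4897/81 - 68) = -56*(-611/81) = 34216/81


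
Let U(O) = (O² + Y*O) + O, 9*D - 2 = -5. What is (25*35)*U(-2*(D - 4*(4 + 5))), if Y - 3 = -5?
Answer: 41011250/9 ≈ 4.5568e+6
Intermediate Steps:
Y = -2 (Y = 3 - 5 = -2)
D = -⅓ (D = 2/9 + (⅑)*(-5) = 2/9 - 5/9 = -⅓ ≈ -0.33333)
U(O) = O² - O (U(O) = (O² - 2*O) + O = O² - O)
(25*35)*U(-2*(D - 4*(4 + 5))) = (25*35)*((-2*(-⅓ - 4*(4 + 5)))*(-1 - 2*(-⅓ - 4*(4 + 5)))) = 875*((-2*(-⅓ - 4*9))*(-1 - 2*(-⅓ - 4*9))) = 875*((-2*(-⅓ - 36))*(-1 - 2*(-⅓ - 36))) = 875*((-2*(-109/3))*(-1 - 2*(-109/3))) = 875*(218*(-1 + 218/3)/3) = 875*((218/3)*(215/3)) = 875*(46870/9) = 41011250/9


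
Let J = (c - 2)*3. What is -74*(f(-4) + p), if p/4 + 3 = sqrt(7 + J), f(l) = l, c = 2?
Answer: 1184 - 296*sqrt(7) ≈ 400.86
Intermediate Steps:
J = 0 (J = (2 - 2)*3 = 0*3 = 0)
p = -12 + 4*sqrt(7) (p = -12 + 4*sqrt(7 + 0) = -12 + 4*sqrt(7) ≈ -1.4170)
-74*(f(-4) + p) = -74*(-4 + (-12 + 4*sqrt(7))) = -74*(-16 + 4*sqrt(7)) = 1184 - 296*sqrt(7)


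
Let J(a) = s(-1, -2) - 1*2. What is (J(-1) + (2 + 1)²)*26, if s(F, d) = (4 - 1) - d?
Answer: 312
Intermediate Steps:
s(F, d) = 3 - d
J(a) = 3 (J(a) = (3 - 1*(-2)) - 1*2 = (3 + 2) - 2 = 5 - 2 = 3)
(J(-1) + (2 + 1)²)*26 = (3 + (2 + 1)²)*26 = (3 + 3²)*26 = (3 + 9)*26 = 12*26 = 312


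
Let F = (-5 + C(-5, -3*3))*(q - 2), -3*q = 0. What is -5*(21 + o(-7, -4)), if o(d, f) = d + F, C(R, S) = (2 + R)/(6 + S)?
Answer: -110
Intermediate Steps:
q = 0 (q = -⅓*0 = 0)
C(R, S) = (2 + R)/(6 + S)
F = 8 (F = (-5 + (2 - 5)/(6 - 3*3))*(0 - 2) = (-5 - 3/(6 - 9))*(-2) = (-5 - 3/(-3))*(-2) = (-5 - ⅓*(-3))*(-2) = (-5 + 1)*(-2) = -4*(-2) = 8)
o(d, f) = 8 + d (o(d, f) = d + 8 = 8 + d)
-5*(21 + o(-7, -4)) = -5*(21 + (8 - 7)) = -5*(21 + 1) = -5*22 = -110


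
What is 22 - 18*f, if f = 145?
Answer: -2588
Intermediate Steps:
22 - 18*f = 22 - 18*145 = 22 - 2610 = -2588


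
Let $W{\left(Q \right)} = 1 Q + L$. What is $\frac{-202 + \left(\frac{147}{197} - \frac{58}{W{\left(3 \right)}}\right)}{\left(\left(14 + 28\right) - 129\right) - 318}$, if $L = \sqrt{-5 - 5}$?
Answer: $\frac{787571}{1515915} - \frac{58 i \sqrt{10}}{7695} \approx 0.51954 - 0.023835 i$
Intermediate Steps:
$L = i \sqrt{10}$ ($L = \sqrt{-10} = i \sqrt{10} \approx 3.1623 i$)
$W{\left(Q \right)} = Q + i \sqrt{10}$ ($W{\left(Q \right)} = 1 Q + i \sqrt{10} = Q + i \sqrt{10}$)
$\frac{-202 + \left(\frac{147}{197} - \frac{58}{W{\left(3 \right)}}\right)}{\left(\left(14 + 28\right) - 129\right) - 318} = \frac{-202 + \left(\frac{147}{197} - \frac{58}{3 + i \sqrt{10}}\right)}{\left(\left(14 + 28\right) - 129\right) - 318} = \frac{-202 + \left(147 \cdot \frac{1}{197} - \frac{58}{3 + i \sqrt{10}}\right)}{\left(42 - 129\right) - 318} = \frac{-202 + \left(\frac{147}{197} - \frac{58}{3 + i \sqrt{10}}\right)}{-87 - 318} = \frac{- \frac{39647}{197} - \frac{58}{3 + i \sqrt{10}}}{-405} = \left(- \frac{39647}{197} - \frac{58}{3 + i \sqrt{10}}\right) \left(- \frac{1}{405}\right) = \frac{39647}{79785} + \frac{58}{405 \left(3 + i \sqrt{10}\right)}$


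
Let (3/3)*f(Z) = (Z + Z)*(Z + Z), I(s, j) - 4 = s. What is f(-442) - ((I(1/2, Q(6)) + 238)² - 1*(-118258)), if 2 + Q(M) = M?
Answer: 2417567/4 ≈ 6.0439e+5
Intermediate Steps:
Q(M) = -2 + M
I(s, j) = 4 + s
f(Z) = 4*Z² (f(Z) = (Z + Z)*(Z + Z) = (2*Z)*(2*Z) = 4*Z²)
f(-442) - ((I(1/2, Q(6)) + 238)² - 1*(-118258)) = 4*(-442)² - (((4 + 1/2) + 238)² - 1*(-118258)) = 4*195364 - (((4 + ½) + 238)² + 118258) = 781456 - ((9/2 + 238)² + 118258) = 781456 - ((485/2)² + 118258) = 781456 - (235225/4 + 118258) = 781456 - 1*708257/4 = 781456 - 708257/4 = 2417567/4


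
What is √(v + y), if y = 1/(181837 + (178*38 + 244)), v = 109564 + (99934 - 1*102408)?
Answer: √3819090059926095/188845 ≈ 327.25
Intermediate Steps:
v = 107090 (v = 109564 + (99934 - 102408) = 109564 - 2474 = 107090)
y = 1/188845 (y = 1/(181837 + (6764 + 244)) = 1/(181837 + 7008) = 1/188845 ≈ 5.2953e-6)
√(v + y) = √(107090 + 1/188845) = √(20223411051/188845) = √3819090059926095/188845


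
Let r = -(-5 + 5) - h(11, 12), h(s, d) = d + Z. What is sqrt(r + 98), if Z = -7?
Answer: sqrt(93) ≈ 9.6436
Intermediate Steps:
h(s, d) = -7 + d (h(s, d) = d - 7 = -7 + d)
r = -5 (r = -(-5 + 5) - (-7 + 12) = -1*0 - 1*5 = 0 - 5 = -5)
sqrt(r + 98) = sqrt(-5 + 98) = sqrt(93)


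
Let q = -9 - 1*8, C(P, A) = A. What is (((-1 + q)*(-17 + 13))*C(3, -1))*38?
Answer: -2736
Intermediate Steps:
q = -17 (q = -9 - 8 = -17)
(((-1 + q)*(-17 + 13))*C(3, -1))*38 = (((-1 - 17)*(-17 + 13))*(-1))*38 = (-18*(-4)*(-1))*38 = (72*(-1))*38 = -72*38 = -2736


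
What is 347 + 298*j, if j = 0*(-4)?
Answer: 347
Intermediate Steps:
j = 0
347 + 298*j = 347 + 298*0 = 347 + 0 = 347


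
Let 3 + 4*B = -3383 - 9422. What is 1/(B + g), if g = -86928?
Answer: -1/90130 ≈ -1.1095e-5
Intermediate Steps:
B = -3202 (B = -¾ + (-3383 - 9422)/4 = -¾ + (¼)*(-12805) = -¾ - 12805/4 = -3202)
1/(B + g) = 1/(-3202 - 86928) = 1/(-90130) = -1/90130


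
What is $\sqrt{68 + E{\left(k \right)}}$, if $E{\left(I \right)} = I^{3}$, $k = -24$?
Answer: $2 i \sqrt{3439} \approx 117.29 i$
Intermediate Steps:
$\sqrt{68 + E{\left(k \right)}} = \sqrt{68 + \left(-24\right)^{3}} = \sqrt{68 - 13824} = \sqrt{-13756} = 2 i \sqrt{3439}$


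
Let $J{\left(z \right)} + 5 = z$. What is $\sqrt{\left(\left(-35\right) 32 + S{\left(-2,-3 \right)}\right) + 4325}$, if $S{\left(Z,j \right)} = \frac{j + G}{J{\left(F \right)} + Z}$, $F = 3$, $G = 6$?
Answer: $\frac{\sqrt{12817}}{2} \approx 56.606$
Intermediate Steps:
$J{\left(z \right)} = -5 + z$
$S{\left(Z,j \right)} = \frac{6 + j}{-2 + Z}$ ($S{\left(Z,j \right)} = \frac{j + 6}{\left(-5 + 3\right) + Z} = \frac{6 + j}{-2 + Z}$)
$\sqrt{\left(\left(-35\right) 32 + S{\left(-2,-3 \right)}\right) + 4325} = \sqrt{\left(\left(-35\right) 32 + \frac{6 - 3}{-2 - 2}\right) + 4325} = \sqrt{\left(-1120 + \frac{1}{-4} \cdot 3\right) + 4325} = \sqrt{\left(-1120 - \frac{3}{4}\right) + 4325} = \sqrt{- \frac{4483}{4} + 4325} = \sqrt{\frac{12817}{4}} = \frac{\sqrt{12817}}{2}$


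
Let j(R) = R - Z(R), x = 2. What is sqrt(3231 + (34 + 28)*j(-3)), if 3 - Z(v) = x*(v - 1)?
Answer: sqrt(2363) ≈ 48.611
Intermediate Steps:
Z(v) = 5 - 2*v (Z(v) = 3 - 2*(v - 1) = 3 - 2*(-1 + v) = 3 - (-2 + 2*v) = 3 + (2 - 2*v) = 5 - 2*v)
j(R) = -5 + 3*R (j(R) = R - (5 - 2*R) = R + (-5 + 2*R) = -5 + 3*R)
sqrt(3231 + (34 + 28)*j(-3)) = sqrt(3231 + (34 + 28)*(-5 + 3*(-3))) = sqrt(3231 + 62*(-5 - 9)) = sqrt(3231 + 62*(-14)) = sqrt(3231 - 868) = sqrt(2363)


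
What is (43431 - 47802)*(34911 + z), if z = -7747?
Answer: -118733844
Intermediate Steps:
(43431 - 47802)*(34911 + z) = (43431 - 47802)*(34911 - 7747) = -4371*27164 = -118733844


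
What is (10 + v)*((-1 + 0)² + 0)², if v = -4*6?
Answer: -14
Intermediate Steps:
v = -24
(10 + v)*((-1 + 0)² + 0)² = (10 - 24)*((-1 + 0)² + 0)² = -14*((-1)² + 0)² = -14*(1 + 0)² = -14*1² = -14*1 = -14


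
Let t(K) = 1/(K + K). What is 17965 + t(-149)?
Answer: 5353569/298 ≈ 17965.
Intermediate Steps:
t(K) = 1/(2*K)
17965 + t(-149) = 17965 + (½)/(-149) = 17965 + (½)*(-1/149) = 17965 - 1/298 = 5353569/298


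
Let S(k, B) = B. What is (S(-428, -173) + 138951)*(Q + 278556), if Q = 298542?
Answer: 80088506244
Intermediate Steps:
(S(-428, -173) + 138951)*(Q + 278556) = (-173 + 138951)*(298542 + 278556) = 138778*577098 = 80088506244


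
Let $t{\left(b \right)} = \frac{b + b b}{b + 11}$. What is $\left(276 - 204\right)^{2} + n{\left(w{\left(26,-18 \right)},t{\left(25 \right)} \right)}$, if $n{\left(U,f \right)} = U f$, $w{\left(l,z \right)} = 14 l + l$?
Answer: $\frac{36677}{3} \approx 12226.0$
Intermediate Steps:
$w{\left(l,z \right)} = 15 l$
$t{\left(b \right)} = \frac{b + b^{2}}{11 + b}$
$\left(276 - 204\right)^{2} + n{\left(w{\left(26,-18 \right)},t{\left(25 \right)} \right)} = \left(276 - 204\right)^{2} + 15 \cdot 26 \frac{25 \left(1 + 25\right)}{11 + 25} = 72^{2} + 390 \cdot 25 \cdot \frac{1}{36} \cdot 26 = 5184 + 390 \cdot 25 \cdot \frac{1}{36} \cdot 26 = 5184 + 390 \cdot \frac{325}{18} = 5184 + \frac{21125}{3} = \frac{36677}{3}$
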